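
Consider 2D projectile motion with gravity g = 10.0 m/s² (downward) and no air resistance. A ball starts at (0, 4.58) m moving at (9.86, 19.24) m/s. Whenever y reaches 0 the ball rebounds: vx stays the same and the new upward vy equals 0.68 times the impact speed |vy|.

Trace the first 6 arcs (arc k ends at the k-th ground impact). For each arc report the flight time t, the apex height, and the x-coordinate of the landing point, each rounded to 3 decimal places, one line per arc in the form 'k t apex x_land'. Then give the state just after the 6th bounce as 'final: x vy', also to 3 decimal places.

1 4.073 23.089 40.159
2 2.923 10.676 68.975
3 1.987 4.937 88.570
4 1.351 2.283 101.894
5 0.919 1.056 110.955
6 0.625 0.488 117.116
final: 117.116 2.125

Arc 1: start y=4.580, vy=19.240 → t=4.073, apex=23.089, x_land=40.159, impact vy=-21.489
  bounce: vy ← 0.68·21.489 = 14.613
Arc 2: start y=0.000, vy=14.613 → t=2.923, apex=10.676, x_land=68.975, impact vy=-14.613
  bounce: vy ← 0.68·14.613 = 9.937
Arc 3: start y=0.000, vy=9.937 → t=1.987, apex=4.937, x_land=88.570, impact vy=-9.937
  bounce: vy ← 0.68·9.937 = 6.757
Arc 4: start y=0.000, vy=6.757 → t=1.351, apex=2.283, x_land=101.894, impact vy=-6.757
  bounce: vy ← 0.68·6.757 = 4.595
Arc 5: start y=0.000, vy=4.595 → t=0.919, apex=1.056, x_land=110.955, impact vy=-4.595
  bounce: vy ← 0.68·4.595 = 3.124
Arc 6: start y=0.000, vy=3.124 → t=0.625, apex=0.488, x_land=117.116, impact vy=-3.124
  bounce: vy ← 0.68·3.124 = 2.125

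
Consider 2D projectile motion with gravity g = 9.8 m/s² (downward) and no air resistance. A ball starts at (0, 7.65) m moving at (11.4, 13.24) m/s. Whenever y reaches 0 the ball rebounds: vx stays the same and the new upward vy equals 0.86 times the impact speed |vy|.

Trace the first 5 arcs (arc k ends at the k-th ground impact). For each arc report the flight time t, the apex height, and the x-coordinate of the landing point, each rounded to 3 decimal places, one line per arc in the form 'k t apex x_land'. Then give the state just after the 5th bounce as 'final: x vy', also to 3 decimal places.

1 3.191 16.594 36.380
2 3.165 12.273 72.464
3 2.722 9.077 103.496
4 2.341 6.713 130.183
5 2.013 4.965 153.134
final: 153.134 8.484

Arc 1: start y=7.650, vy=13.240 → t=3.191, apex=16.594, x_land=36.380, impact vy=-18.034
  bounce: vy ← 0.86·18.034 = 15.510
Arc 2: start y=0.000, vy=15.510 → t=3.165, apex=12.273, x_land=72.464, impact vy=-15.510
  bounce: vy ← 0.86·15.510 = 13.338
Arc 3: start y=0.000, vy=13.338 → t=2.722, apex=9.077, x_land=103.496, impact vy=-13.338
  bounce: vy ← 0.86·13.338 = 11.471
Arc 4: start y=0.000, vy=11.471 → t=2.341, apex=6.713, x_land=130.183, impact vy=-11.471
  bounce: vy ← 0.86·11.471 = 9.865
Arc 5: start y=0.000, vy=9.865 → t=2.013, apex=4.965, x_land=153.134, impact vy=-9.865
  bounce: vy ← 0.86·9.865 = 8.484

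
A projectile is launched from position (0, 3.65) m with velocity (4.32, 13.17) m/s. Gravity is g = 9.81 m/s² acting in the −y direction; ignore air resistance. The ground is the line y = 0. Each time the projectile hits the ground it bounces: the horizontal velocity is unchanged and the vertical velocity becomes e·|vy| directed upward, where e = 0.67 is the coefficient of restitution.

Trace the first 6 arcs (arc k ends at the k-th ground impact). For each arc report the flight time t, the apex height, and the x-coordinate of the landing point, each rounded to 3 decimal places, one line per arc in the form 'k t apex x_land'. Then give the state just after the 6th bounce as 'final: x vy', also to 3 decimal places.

1 2.938 12.490 12.693
2 2.138 5.607 21.931
3 1.433 2.517 28.120
4 0.960 1.130 32.267
5 0.643 0.507 35.045
6 0.431 0.228 36.907
final: 36.907 1.416

Arc 1: start y=3.650, vy=13.170 → t=2.938, apex=12.490, x_land=12.693, impact vy=-15.654
  bounce: vy ← 0.67·15.654 = 10.488
Arc 2: start y=0.000, vy=10.488 → t=2.138, apex=5.607, x_land=21.931, impact vy=-10.488
  bounce: vy ← 0.67·10.488 = 7.027
Arc 3: start y=0.000, vy=7.027 → t=1.433, apex=2.517, x_land=28.120, impact vy=-7.027
  bounce: vy ← 0.67·7.027 = 4.708
Arc 4: start y=0.000, vy=4.708 → t=0.960, apex=1.130, x_land=32.267, impact vy=-4.708
  bounce: vy ← 0.67·4.708 = 3.155
Arc 5: start y=0.000, vy=3.155 → t=0.643, apex=0.507, x_land=35.045, impact vy=-3.155
  bounce: vy ← 0.67·3.155 = 2.114
Arc 6: start y=0.000, vy=2.114 → t=0.431, apex=0.228, x_land=36.907, impact vy=-2.114
  bounce: vy ← 0.67·2.114 = 1.416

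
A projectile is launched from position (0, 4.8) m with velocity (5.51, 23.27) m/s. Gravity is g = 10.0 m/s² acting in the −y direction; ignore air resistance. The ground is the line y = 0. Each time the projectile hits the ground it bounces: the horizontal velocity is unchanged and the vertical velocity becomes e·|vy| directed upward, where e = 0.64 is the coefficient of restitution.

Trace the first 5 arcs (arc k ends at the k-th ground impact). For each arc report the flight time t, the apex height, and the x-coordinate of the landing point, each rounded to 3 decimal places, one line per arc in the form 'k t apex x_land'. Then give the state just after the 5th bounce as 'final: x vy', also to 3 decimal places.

1 4.852 31.875 26.734
2 3.232 13.056 44.541
3 2.068 5.348 55.938
4 1.324 2.190 63.232
5 0.847 0.897 67.900
final: 67.900 2.711

Arc 1: start y=4.800, vy=23.270 → t=4.852, apex=31.875, x_land=26.734, impact vy=-25.249
  bounce: vy ← 0.64·25.249 = 16.159
Arc 2: start y=0.000, vy=16.159 → t=3.232, apex=13.056, x_land=44.541, impact vy=-16.159
  bounce: vy ← 0.64·16.159 = 10.342
Arc 3: start y=0.000, vy=10.342 → t=2.068, apex=5.348, x_land=55.938, impact vy=-10.342
  bounce: vy ← 0.64·10.342 = 6.619
Arc 4: start y=0.000, vy=6.619 → t=1.324, apex=2.190, x_land=63.232, impact vy=-6.619
  bounce: vy ← 0.64·6.619 = 4.236
Arc 5: start y=0.000, vy=4.236 → t=0.847, apex=0.897, x_land=67.900, impact vy=-4.236
  bounce: vy ← 0.64·4.236 = 2.711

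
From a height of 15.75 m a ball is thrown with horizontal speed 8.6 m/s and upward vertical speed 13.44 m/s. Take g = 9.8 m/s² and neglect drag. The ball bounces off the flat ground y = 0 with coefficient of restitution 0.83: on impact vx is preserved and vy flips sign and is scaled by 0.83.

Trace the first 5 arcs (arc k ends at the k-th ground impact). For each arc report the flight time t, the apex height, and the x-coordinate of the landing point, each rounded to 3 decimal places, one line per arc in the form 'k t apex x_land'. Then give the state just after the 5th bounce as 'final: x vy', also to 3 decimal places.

Arc 1: start y=15.750, vy=13.440 → t=3.629, apex=24.966, x_land=31.206, impact vy=-22.121
  bounce: vy ← 0.83·22.121 = 18.360
Arc 2: start y=0.000, vy=18.360 → t=3.747, apex=17.199, x_land=63.431, impact vy=-18.360
  bounce: vy ← 0.83·18.360 = 15.239
Arc 3: start y=0.000, vy=15.239 → t=3.110, apex=11.848, x_land=90.177, impact vy=-15.239
  bounce: vy ← 0.83·15.239 = 12.648
Arc 4: start y=0.000, vy=12.648 → t=2.581, apex=8.162, x_land=112.376, impact vy=-12.648
  bounce: vy ← 0.83·12.648 = 10.498
Arc 5: start y=0.000, vy=10.498 → t=2.142, apex=5.623, x_land=130.802, impact vy=-10.498
  bounce: vy ← 0.83·10.498 = 8.714

1 3.629 24.966 31.206
2 3.747 17.199 63.431
3 3.110 11.848 90.177
4 2.581 8.162 112.376
5 2.142 5.623 130.802
final: 130.802 8.714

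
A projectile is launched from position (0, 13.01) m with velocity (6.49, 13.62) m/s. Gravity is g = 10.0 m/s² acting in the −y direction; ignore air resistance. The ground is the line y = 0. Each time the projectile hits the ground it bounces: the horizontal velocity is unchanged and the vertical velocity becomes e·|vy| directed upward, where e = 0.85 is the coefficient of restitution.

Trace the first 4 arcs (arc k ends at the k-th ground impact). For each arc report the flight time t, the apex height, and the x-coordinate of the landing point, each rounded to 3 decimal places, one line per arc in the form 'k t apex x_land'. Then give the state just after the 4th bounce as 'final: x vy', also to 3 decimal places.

1 3.473 22.285 22.541
2 3.589 16.101 45.833
3 3.051 11.633 65.632
4 2.593 8.405 82.461
final: 82.461 11.020

Arc 1: start y=13.010, vy=13.620 → t=3.473, apex=22.285, x_land=22.541, impact vy=-21.112
  bounce: vy ← 0.85·21.112 = 17.945
Arc 2: start y=0.000, vy=17.945 → t=3.589, apex=16.101, x_land=45.833, impact vy=-17.945
  bounce: vy ← 0.85·17.945 = 15.253
Arc 3: start y=0.000, vy=15.253 → t=3.051, apex=11.633, x_land=65.632, impact vy=-15.253
  bounce: vy ← 0.85·15.253 = 12.965
Arc 4: start y=0.000, vy=12.965 → t=2.593, apex=8.405, x_land=82.461, impact vy=-12.965
  bounce: vy ← 0.85·12.965 = 11.020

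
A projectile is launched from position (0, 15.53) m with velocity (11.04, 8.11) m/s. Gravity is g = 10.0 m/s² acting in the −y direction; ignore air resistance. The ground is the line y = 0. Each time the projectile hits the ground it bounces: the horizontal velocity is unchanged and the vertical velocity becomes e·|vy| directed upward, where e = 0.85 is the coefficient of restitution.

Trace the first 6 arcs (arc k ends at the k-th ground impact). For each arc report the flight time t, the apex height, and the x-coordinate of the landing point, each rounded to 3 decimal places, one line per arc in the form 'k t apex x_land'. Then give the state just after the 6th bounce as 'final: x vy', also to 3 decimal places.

1 2.751 18.819 30.371
2 3.298 13.596 66.782
3 2.803 9.823 97.731
4 2.383 7.097 124.037
5 2.025 5.128 146.398
6 1.722 3.705 165.405
final: 165.405 7.317

Arc 1: start y=15.530, vy=8.110 → t=2.751, apex=18.819, x_land=30.371, impact vy=-19.400
  bounce: vy ← 0.85·19.400 = 16.490
Arc 2: start y=0.000, vy=16.490 → t=3.298, apex=13.596, x_land=66.782, impact vy=-16.490
  bounce: vy ← 0.85·16.490 = 14.017
Arc 3: start y=0.000, vy=14.017 → t=2.803, apex=9.823, x_land=97.731, impact vy=-14.017
  bounce: vy ← 0.85·14.017 = 11.914
Arc 4: start y=0.000, vy=11.914 → t=2.383, apex=7.097, x_land=124.037, impact vy=-11.914
  bounce: vy ← 0.85·11.914 = 10.127
Arc 5: start y=0.000, vy=10.127 → t=2.025, apex=5.128, x_land=146.398, impact vy=-10.127
  bounce: vy ← 0.85·10.127 = 8.608
Arc 6: start y=0.000, vy=8.608 → t=1.722, apex=3.705, x_land=165.405, impact vy=-8.608
  bounce: vy ← 0.85·8.608 = 7.317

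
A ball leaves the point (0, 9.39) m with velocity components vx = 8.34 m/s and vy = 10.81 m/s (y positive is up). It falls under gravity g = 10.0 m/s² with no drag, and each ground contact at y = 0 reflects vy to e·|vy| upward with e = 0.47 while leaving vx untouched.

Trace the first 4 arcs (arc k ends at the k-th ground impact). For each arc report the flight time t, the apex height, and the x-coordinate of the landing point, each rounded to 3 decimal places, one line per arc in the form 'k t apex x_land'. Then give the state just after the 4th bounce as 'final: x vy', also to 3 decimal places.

1 2.826 15.233 23.573
2 1.641 3.365 37.256
3 0.771 0.743 43.687
4 0.362 0.164 46.710
final: 46.710 0.852

Arc 1: start y=9.390, vy=10.810 → t=2.826, apex=15.233, x_land=23.573, impact vy=-17.454
  bounce: vy ← 0.47·17.454 = 8.204
Arc 2: start y=0.000, vy=8.204 → t=1.641, apex=3.365, x_land=37.256, impact vy=-8.204
  bounce: vy ← 0.47·8.204 = 3.856
Arc 3: start y=0.000, vy=3.856 → t=0.771, apex=0.743, x_land=43.687, impact vy=-3.856
  bounce: vy ← 0.47·3.856 = 1.812
Arc 4: start y=0.000, vy=1.812 → t=0.362, apex=0.164, x_land=46.710, impact vy=-1.812
  bounce: vy ← 0.47·1.812 = 0.852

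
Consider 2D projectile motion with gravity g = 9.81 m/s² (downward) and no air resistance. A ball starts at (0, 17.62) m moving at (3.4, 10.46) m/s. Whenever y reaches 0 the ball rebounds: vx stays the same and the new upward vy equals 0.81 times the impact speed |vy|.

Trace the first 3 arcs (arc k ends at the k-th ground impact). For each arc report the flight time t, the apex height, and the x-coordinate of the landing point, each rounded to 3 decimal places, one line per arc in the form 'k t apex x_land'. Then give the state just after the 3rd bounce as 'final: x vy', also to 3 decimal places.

Arc 1: start y=17.620, vy=10.460 → t=3.241, apex=23.197, x_land=11.019, impact vy=-21.333
  bounce: vy ← 0.81·21.333 = 17.280
Arc 2: start y=0.000, vy=17.280 → t=3.523, apex=15.219, x_land=22.997, impact vy=-17.280
  bounce: vy ← 0.81·17.280 = 13.997
Arc 3: start y=0.000, vy=13.997 → t=2.854, apex=9.985, x_land=32.699, impact vy=-13.997
  bounce: vy ← 0.81·13.997 = 11.337

1 3.241 23.197 11.019
2 3.523 15.219 22.997
3 2.854 9.985 32.699
final: 32.699 11.337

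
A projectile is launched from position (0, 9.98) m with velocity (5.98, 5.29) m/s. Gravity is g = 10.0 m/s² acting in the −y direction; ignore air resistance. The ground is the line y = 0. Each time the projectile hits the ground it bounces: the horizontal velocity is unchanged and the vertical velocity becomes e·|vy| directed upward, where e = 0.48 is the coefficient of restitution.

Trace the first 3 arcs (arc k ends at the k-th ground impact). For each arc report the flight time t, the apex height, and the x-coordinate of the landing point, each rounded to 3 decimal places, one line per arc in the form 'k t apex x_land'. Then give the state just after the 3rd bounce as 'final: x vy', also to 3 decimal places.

Arc 1: start y=9.980, vy=5.290 → t=2.038, apex=11.379, x_land=12.185, impact vy=-15.086
  bounce: vy ← 0.48·15.086 = 7.241
Arc 2: start y=0.000, vy=7.241 → t=1.448, apex=2.622, x_land=20.845, impact vy=-7.241
  bounce: vy ← 0.48·7.241 = 3.476
Arc 3: start y=0.000, vy=3.476 → t=0.695, apex=0.604, x_land=25.002, impact vy=-3.476
  bounce: vy ← 0.48·3.476 = 1.668

1 2.038 11.379 12.185
2 1.448 2.622 20.845
3 0.695 0.604 25.002
final: 25.002 1.668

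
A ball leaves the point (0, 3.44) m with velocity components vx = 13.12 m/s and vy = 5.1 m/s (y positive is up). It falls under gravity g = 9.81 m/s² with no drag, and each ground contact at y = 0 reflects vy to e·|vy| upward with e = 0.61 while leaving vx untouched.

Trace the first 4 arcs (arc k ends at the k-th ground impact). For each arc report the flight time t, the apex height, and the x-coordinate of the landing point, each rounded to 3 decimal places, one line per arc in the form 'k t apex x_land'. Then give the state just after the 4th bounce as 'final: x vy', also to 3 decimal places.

Arc 1: start y=3.440, vy=5.100 → t=1.506, apex=4.766, x_land=19.753, impact vy=-9.670
  bounce: vy ← 0.61·9.670 = 5.899
Arc 2: start y=0.000, vy=5.899 → t=1.203, apex=1.773, x_land=35.531, impact vy=-5.899
  bounce: vy ← 0.61·5.899 = 3.598
Arc 3: start y=0.000, vy=3.598 → t=0.734, apex=0.660, x_land=45.155, impact vy=-3.598
  bounce: vy ← 0.61·3.598 = 2.195
Arc 4: start y=0.000, vy=2.195 → t=0.447, apex=0.246, x_land=51.026, impact vy=-2.195
  bounce: vy ← 0.61·2.195 = 1.339

1 1.506 4.766 19.753
2 1.203 1.773 35.531
3 0.734 0.660 45.155
4 0.447 0.246 51.026
final: 51.026 1.339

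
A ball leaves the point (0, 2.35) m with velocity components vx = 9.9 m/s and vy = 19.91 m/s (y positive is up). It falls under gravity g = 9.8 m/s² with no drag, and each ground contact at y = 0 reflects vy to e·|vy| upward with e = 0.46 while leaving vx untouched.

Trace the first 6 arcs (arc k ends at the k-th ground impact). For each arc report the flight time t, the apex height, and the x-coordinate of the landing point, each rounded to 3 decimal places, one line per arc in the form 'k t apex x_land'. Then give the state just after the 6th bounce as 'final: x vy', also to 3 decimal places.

Arc 1: start y=2.350, vy=19.910 → t=4.178, apex=22.575, x_land=41.363, impact vy=-21.035
  bounce: vy ← 0.46·21.035 = 9.676
Arc 2: start y=0.000, vy=9.676 → t=1.975, apex=4.777, x_land=60.912, impact vy=-9.676
  bounce: vy ← 0.46·9.676 = 4.451
Arc 3: start y=0.000, vy=4.451 → t=0.908, apex=1.011, x_land=69.905, impact vy=-4.451
  bounce: vy ← 0.46·4.451 = 2.047
Arc 4: start y=0.000, vy=2.047 → t=0.418, apex=0.214, x_land=74.042, impact vy=-2.047
  bounce: vy ← 0.46·2.047 = 0.942
Arc 5: start y=0.000, vy=0.942 → t=0.192, apex=0.045, x_land=75.945, impact vy=-0.942
  bounce: vy ← 0.46·0.942 = 0.433
Arc 6: start y=0.000, vy=0.433 → t=0.088, apex=0.010, x_land=76.820, impact vy=-0.433
  bounce: vy ← 0.46·0.433 = 0.199

1 4.178 22.575 41.363
2 1.975 4.777 60.912
3 0.908 1.011 69.905
4 0.418 0.214 74.042
5 0.192 0.045 75.945
6 0.088 0.010 76.820
final: 76.820 0.199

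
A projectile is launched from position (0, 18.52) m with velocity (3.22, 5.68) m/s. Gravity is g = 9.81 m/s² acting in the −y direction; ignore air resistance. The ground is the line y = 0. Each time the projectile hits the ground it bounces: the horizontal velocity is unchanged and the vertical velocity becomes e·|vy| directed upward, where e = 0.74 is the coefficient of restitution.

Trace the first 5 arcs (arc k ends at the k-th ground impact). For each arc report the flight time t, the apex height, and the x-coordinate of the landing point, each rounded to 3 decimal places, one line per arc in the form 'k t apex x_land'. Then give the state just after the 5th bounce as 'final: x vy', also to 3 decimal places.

Arc 1: start y=18.520, vy=5.680 → t=2.607, apex=20.164, x_land=8.393, impact vy=-19.890
  bounce: vy ← 0.74·19.890 = 14.719
Arc 2: start y=0.000, vy=14.719 → t=3.001, apex=11.042, x_land=18.056, impact vy=-14.719
  bounce: vy ← 0.74·14.719 = 10.892
Arc 3: start y=0.000, vy=10.892 → t=2.221, apex=6.047, x_land=25.206, impact vy=-10.892
  bounce: vy ← 0.74·10.892 = 8.060
Arc 4: start y=0.000, vy=8.060 → t=1.643, apex=3.311, x_land=30.497, impact vy=-8.060
  bounce: vy ← 0.74·8.060 = 5.964
Arc 5: start y=0.000, vy=5.964 → t=1.216, apex=1.813, x_land=34.413, impact vy=-5.964
  bounce: vy ← 0.74·5.964 = 4.414

1 2.607 20.164 8.393
2 3.001 11.042 18.056
3 2.221 6.047 25.206
4 1.643 3.311 30.497
5 1.216 1.813 34.413
final: 34.413 4.414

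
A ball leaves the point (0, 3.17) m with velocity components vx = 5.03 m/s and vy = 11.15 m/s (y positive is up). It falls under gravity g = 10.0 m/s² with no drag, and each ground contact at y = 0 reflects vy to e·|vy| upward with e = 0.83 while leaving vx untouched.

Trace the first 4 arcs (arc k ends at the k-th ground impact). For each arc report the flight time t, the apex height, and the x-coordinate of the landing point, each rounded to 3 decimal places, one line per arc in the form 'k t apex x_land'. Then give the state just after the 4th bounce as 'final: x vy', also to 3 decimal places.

1 2.485 9.386 12.500
2 2.274 6.466 23.940
3 1.888 4.454 33.436
4 1.567 3.069 41.317
final: 41.317 6.502

Arc 1: start y=3.170, vy=11.150 → t=2.485, apex=9.386, x_land=12.500, impact vy=-13.701
  bounce: vy ← 0.83·13.701 = 11.372
Arc 2: start y=0.000, vy=11.372 → t=2.274, apex=6.466, x_land=23.940, impact vy=-11.372
  bounce: vy ← 0.83·11.372 = 9.439
Arc 3: start y=0.000, vy=9.439 → t=1.888, apex=4.454, x_land=33.436, impact vy=-9.439
  bounce: vy ← 0.83·9.439 = 7.834
Arc 4: start y=0.000, vy=7.834 → t=1.567, apex=3.069, x_land=41.317, impact vy=-7.834
  bounce: vy ← 0.83·7.834 = 6.502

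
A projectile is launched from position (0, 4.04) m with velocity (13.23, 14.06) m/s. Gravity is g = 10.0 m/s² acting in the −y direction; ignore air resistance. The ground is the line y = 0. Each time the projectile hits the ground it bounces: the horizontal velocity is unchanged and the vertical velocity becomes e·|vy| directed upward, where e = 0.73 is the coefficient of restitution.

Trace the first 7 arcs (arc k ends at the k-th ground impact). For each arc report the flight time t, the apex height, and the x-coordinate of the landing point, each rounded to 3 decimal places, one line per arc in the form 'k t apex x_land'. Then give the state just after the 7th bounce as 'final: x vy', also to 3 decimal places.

Arc 1: start y=4.040, vy=14.060 → t=3.075, apex=13.924, x_land=40.679, impact vy=-16.688
  bounce: vy ← 0.73·16.688 = 12.182
Arc 2: start y=0.000, vy=12.182 → t=2.436, apex=7.420, x_land=72.913, impact vy=-12.182
  bounce: vy ← 0.73·12.182 = 8.893
Arc 3: start y=0.000, vy=8.893 → t=1.779, apex=3.954, x_land=96.444, impact vy=-8.893
  bounce: vy ← 0.73·8.893 = 6.492
Arc 4: start y=0.000, vy=6.492 → t=1.298, apex=2.107, x_land=113.621, impact vy=-6.492
  bounce: vy ← 0.73·6.492 = 4.739
Arc 5: start y=0.000, vy=4.739 → t=0.948, apex=1.123, x_land=126.161, impact vy=-4.739
  bounce: vy ← 0.73·4.739 = 3.460
Arc 6: start y=0.000, vy=3.460 → t=0.692, apex=0.598, x_land=135.315, impact vy=-3.460
  bounce: vy ← 0.73·3.460 = 2.525
Arc 7: start y=0.000, vy=2.525 → t=0.505, apex=0.319, x_land=141.997, impact vy=-2.525
  bounce: vy ← 0.73·2.525 = 1.844

1 3.075 13.924 40.679
2 2.436 7.420 72.913
3 1.779 3.954 96.444
4 1.298 2.107 113.621
5 0.948 1.123 126.161
6 0.692 0.598 135.315
7 0.505 0.319 141.997
final: 141.997 1.844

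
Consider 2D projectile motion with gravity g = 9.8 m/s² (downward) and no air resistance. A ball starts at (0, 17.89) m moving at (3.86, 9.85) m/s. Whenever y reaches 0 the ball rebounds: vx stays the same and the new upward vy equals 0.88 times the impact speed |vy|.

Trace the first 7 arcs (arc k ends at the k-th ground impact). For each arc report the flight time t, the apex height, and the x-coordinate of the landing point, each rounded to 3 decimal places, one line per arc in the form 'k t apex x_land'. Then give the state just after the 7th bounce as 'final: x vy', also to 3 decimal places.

Arc 1: start y=17.890, vy=9.850 → t=3.164, apex=22.840, x_land=12.213, impact vy=-21.158
  bounce: vy ← 0.88·21.158 = 18.619
Arc 2: start y=0.000, vy=18.619 → t=3.800, apex=17.687, x_land=26.881, impact vy=-18.619
  bounce: vy ← 0.88·18.619 = 16.385
Arc 3: start y=0.000, vy=16.385 → t=3.344, apex=13.697, x_land=39.788, impact vy=-16.385
  bounce: vy ← 0.88·16.385 = 14.419
Arc 4: start y=0.000, vy=14.419 → t=2.943, apex=10.607, x_land=51.146, impact vy=-14.419
  bounce: vy ← 0.88·14.419 = 12.688
Arc 5: start y=0.000, vy=12.688 → t=2.589, apex=8.214, x_land=61.142, impact vy=-12.688
  bounce: vy ← 0.88·12.688 = 11.166
Arc 6: start y=0.000, vy=11.166 → t=2.279, apex=6.361, x_land=69.938, impact vy=-11.166
  bounce: vy ← 0.88·11.166 = 9.826
Arc 7: start y=0.000, vy=9.826 → t=2.005, apex=4.926, x_land=77.678, impact vy=-9.826
  bounce: vy ← 0.88·9.826 = 8.647

1 3.164 22.840 12.213
2 3.800 17.687 26.881
3 3.344 13.697 39.788
4 2.943 10.607 51.146
5 2.589 8.214 61.142
6 2.279 6.361 69.938
7 2.005 4.926 77.678
final: 77.678 8.647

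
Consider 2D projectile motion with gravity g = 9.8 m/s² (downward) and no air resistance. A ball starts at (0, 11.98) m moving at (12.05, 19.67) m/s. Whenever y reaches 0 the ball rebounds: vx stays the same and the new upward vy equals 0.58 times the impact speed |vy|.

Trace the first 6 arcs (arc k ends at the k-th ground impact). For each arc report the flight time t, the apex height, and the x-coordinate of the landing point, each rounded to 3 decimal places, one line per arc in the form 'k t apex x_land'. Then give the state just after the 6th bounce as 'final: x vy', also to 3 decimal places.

1 4.551 31.720 54.845
2 2.951 10.671 90.409
3 1.712 3.590 111.037
4 0.993 1.208 123.001
5 0.576 0.406 129.940
6 0.334 0.137 133.964
final: 133.964 0.949

Arc 1: start y=11.980, vy=19.670 → t=4.551, apex=31.720, x_land=54.845, impact vy=-24.934
  bounce: vy ← 0.58·24.934 = 14.462
Arc 2: start y=0.000, vy=14.462 → t=2.951, apex=10.671, x_land=90.409, impact vy=-14.462
  bounce: vy ← 0.58·14.462 = 8.388
Arc 3: start y=0.000, vy=8.388 → t=1.712, apex=3.590, x_land=111.037, impact vy=-8.388
  bounce: vy ← 0.58·8.388 = 4.865
Arc 4: start y=0.000, vy=4.865 → t=0.993, apex=1.208, x_land=123.001, impact vy=-4.865
  bounce: vy ← 0.58·4.865 = 2.822
Arc 5: start y=0.000, vy=2.822 → t=0.576, apex=0.406, x_land=129.940, impact vy=-2.822
  bounce: vy ← 0.58·2.822 = 1.637
Arc 6: start y=0.000, vy=1.637 → t=0.334, apex=0.137, x_land=133.964, impact vy=-1.637
  bounce: vy ← 0.58·1.637 = 0.949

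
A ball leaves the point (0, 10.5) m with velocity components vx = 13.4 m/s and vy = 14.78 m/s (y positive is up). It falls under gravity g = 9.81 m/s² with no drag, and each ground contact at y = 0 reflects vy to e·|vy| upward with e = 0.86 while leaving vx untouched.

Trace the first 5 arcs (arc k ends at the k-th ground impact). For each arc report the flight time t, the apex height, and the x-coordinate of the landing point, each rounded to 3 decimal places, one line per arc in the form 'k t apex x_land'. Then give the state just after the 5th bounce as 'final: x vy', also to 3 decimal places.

Arc 1: start y=10.500, vy=14.780 → t=3.607, apex=21.634, x_land=48.331, impact vy=-20.602
  bounce: vy ← 0.86·20.602 = 17.718
Arc 2: start y=0.000, vy=17.718 → t=3.612, apex=16.000, x_land=96.735, impact vy=-17.718
  bounce: vy ← 0.86·17.718 = 15.238
Arc 3: start y=0.000, vy=15.238 → t=3.107, apex=11.834, x_land=138.362, impact vy=-15.238
  bounce: vy ← 0.86·15.238 = 13.104
Arc 4: start y=0.000, vy=13.104 → t=2.672, apex=8.752, x_land=174.162, impact vy=-13.104
  bounce: vy ← 0.86·13.104 = 11.270
Arc 5: start y=0.000, vy=11.270 → t=2.298, apex=6.473, x_land=204.950, impact vy=-11.270
  bounce: vy ← 0.86·11.270 = 9.692

1 3.607 21.634 48.331
2 3.612 16.000 96.735
3 3.107 11.834 138.362
4 2.672 8.752 174.162
5 2.298 6.473 204.950
final: 204.950 9.692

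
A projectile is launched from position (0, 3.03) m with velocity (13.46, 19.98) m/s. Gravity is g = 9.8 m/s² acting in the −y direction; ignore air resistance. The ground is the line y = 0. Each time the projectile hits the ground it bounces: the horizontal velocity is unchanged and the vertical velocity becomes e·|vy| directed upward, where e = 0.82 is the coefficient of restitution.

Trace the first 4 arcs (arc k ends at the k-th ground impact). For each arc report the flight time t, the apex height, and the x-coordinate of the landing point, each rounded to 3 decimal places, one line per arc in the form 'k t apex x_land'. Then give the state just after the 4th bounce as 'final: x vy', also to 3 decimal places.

1 4.224 23.397 56.854
2 3.584 15.732 105.091
3 2.939 10.578 144.644
4 2.410 7.113 177.079
final: 177.079 9.682

Arc 1: start y=3.030, vy=19.980 → t=4.224, apex=23.397, x_land=56.854, impact vy=-21.415
  bounce: vy ← 0.82·21.415 = 17.560
Arc 2: start y=0.000, vy=17.560 → t=3.584, apex=15.732, x_land=105.091, impact vy=-17.560
  bounce: vy ← 0.82·17.560 = 14.399
Arc 3: start y=0.000, vy=14.399 → t=2.939, apex=10.578, x_land=144.644, impact vy=-14.399
  bounce: vy ← 0.82·14.399 = 11.807
Arc 4: start y=0.000, vy=11.807 → t=2.410, apex=7.113, x_land=177.079, impact vy=-11.807
  bounce: vy ← 0.82·11.807 = 9.682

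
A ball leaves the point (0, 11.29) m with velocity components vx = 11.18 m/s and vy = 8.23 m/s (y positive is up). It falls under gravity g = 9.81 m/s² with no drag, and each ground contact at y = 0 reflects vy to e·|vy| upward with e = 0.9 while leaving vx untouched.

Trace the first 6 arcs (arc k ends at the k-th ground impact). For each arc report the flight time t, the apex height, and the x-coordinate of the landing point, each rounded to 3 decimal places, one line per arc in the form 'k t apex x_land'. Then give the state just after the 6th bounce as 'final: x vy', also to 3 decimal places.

Arc 1: start y=11.290, vy=8.230 → t=2.573, apex=14.742, x_land=28.762, impact vy=-17.007
  bounce: vy ← 0.9·17.007 = 15.306
Arc 2: start y=0.000, vy=15.306 → t=3.121, apex=11.941, x_land=63.650, impact vy=-15.306
  bounce: vy ← 0.9·15.306 = 13.776
Arc 3: start y=0.000, vy=13.776 → t=2.809, apex=9.672, x_land=95.049, impact vy=-13.776
  bounce: vy ← 0.9·13.776 = 12.398
Arc 4: start y=0.000, vy=12.398 → t=2.528, apex=7.835, x_land=123.308, impact vy=-12.398
  bounce: vy ← 0.9·12.398 = 11.158
Arc 5: start y=0.000, vy=11.158 → t=2.275, apex=6.346, x_land=148.742, impact vy=-11.158
  bounce: vy ← 0.9·11.158 = 10.043
Arc 6: start y=0.000, vy=10.043 → t=2.047, apex=5.140, x_land=171.632, impact vy=-10.043
  bounce: vy ← 0.9·10.043 = 9.038

1 2.573 14.742 28.762
2 3.121 11.941 63.650
3 2.809 9.672 95.049
4 2.528 7.835 123.308
5 2.275 6.346 148.742
6 2.047 5.140 171.632
final: 171.632 9.038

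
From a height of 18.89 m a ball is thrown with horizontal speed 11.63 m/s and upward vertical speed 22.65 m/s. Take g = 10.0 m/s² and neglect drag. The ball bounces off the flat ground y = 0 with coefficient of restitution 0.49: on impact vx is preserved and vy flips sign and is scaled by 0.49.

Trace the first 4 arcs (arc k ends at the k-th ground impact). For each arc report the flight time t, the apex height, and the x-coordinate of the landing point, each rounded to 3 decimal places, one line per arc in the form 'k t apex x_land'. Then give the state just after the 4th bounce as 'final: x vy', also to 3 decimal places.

Arc 1: start y=18.890, vy=22.650 → t=5.250, apex=44.541, x_land=61.054, impact vy=-29.847
  bounce: vy ← 0.49·29.847 = 14.625
Arc 2: start y=0.000, vy=14.625 → t=2.925, apex=10.694, x_land=95.071, impact vy=-14.625
  bounce: vy ← 0.49·14.625 = 7.166
Arc 3: start y=0.000, vy=7.166 → t=1.433, apex=2.568, x_land=111.740, impact vy=-7.166
  bounce: vy ← 0.49·7.166 = 3.511
Arc 4: start y=0.000, vy=3.511 → t=0.702, apex=0.617, x_land=119.907, impact vy=-3.511
  bounce: vy ← 0.49·3.511 = 1.721

1 5.250 44.541 61.054
2 2.925 10.694 95.071
3 1.433 2.568 111.740
4 0.702 0.617 119.907
final: 119.907 1.721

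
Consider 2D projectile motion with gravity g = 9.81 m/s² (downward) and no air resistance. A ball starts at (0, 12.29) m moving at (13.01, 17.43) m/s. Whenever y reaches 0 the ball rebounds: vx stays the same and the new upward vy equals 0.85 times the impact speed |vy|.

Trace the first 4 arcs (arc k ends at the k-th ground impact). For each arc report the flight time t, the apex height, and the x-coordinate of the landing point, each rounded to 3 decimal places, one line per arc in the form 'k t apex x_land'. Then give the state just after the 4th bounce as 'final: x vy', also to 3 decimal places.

Arc 1: start y=12.290, vy=17.430 → t=4.156, apex=27.774, x_land=54.074, impact vy=-23.344
  bounce: vy ← 0.85·23.344 = 19.842
Arc 2: start y=0.000, vy=19.842 → t=4.045, apex=20.067, x_land=106.704, impact vy=-19.842
  bounce: vy ← 0.85·19.842 = 16.866
Arc 3: start y=0.000, vy=16.866 → t=3.439, apex=14.498, x_land=151.439, impact vy=-16.866
  bounce: vy ← 0.85·16.866 = 14.336
Arc 4: start y=0.000, vy=14.336 → t=2.923, apex=10.475, x_land=189.464, impact vy=-14.336
  bounce: vy ← 0.85·14.336 = 12.186

1 4.156 27.774 54.074
2 4.045 20.067 106.704
3 3.439 14.498 151.439
4 2.923 10.475 189.464
final: 189.464 12.186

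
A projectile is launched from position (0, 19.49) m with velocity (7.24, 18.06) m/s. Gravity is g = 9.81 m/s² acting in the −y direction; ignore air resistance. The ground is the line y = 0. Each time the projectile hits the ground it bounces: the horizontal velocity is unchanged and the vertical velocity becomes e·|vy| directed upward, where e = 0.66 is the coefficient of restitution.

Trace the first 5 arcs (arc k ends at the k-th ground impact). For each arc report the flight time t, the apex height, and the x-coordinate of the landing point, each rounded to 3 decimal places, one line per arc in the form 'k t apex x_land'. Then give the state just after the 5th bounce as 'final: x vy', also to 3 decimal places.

Arc 1: start y=19.490, vy=18.060 → t=4.554, apex=36.114, x_land=32.974, impact vy=-26.619
  bounce: vy ← 0.66·26.619 = 17.568
Arc 2: start y=0.000, vy=17.568 → t=3.582, apex=15.731, x_land=58.906, impact vy=-17.568
  bounce: vy ← 0.66·17.568 = 11.595
Arc 3: start y=0.000, vy=11.595 → t=2.364, apex=6.853, x_land=76.021, impact vy=-11.595
  bounce: vy ← 0.66·11.595 = 7.653
Arc 4: start y=0.000, vy=7.653 → t=1.560, apex=2.985, x_land=87.316, impact vy=-7.653
  bounce: vy ← 0.66·7.653 = 5.051
Arc 5: start y=0.000, vy=5.051 → t=1.030, apex=1.300, x_land=94.772, impact vy=-5.051
  bounce: vy ← 0.66·5.051 = 3.334

1 4.554 36.114 32.974
2 3.582 15.731 58.906
3 2.364 6.853 76.021
4 1.560 2.985 87.316
5 1.030 1.300 94.772
final: 94.772 3.334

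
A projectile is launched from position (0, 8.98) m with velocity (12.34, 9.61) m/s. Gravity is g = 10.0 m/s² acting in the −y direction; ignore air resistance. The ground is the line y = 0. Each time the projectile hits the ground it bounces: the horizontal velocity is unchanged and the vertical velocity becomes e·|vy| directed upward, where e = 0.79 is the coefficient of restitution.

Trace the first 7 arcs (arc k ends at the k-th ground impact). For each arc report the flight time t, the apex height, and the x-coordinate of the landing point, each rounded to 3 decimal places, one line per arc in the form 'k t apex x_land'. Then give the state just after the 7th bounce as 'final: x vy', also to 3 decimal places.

Arc 1: start y=8.980, vy=9.610 → t=2.610, apex=13.598, x_land=32.209, impact vy=-16.491
  bounce: vy ← 0.79·16.491 = 13.028
Arc 2: start y=0.000, vy=13.028 → t=2.606, apex=8.486, x_land=64.361, impact vy=-13.028
  bounce: vy ← 0.79·13.028 = 10.292
Arc 3: start y=0.000, vy=10.292 → t=2.058, apex=5.296, x_land=89.762, impact vy=-10.292
  bounce: vy ← 0.79·10.292 = 8.131
Arc 4: start y=0.000, vy=8.131 → t=1.626, apex=3.305, x_land=109.829, impact vy=-8.131
  bounce: vy ← 0.79·8.131 = 6.423
Arc 5: start y=0.000, vy=6.423 → t=1.285, apex=2.063, x_land=125.681, impact vy=-6.423
  bounce: vy ← 0.79·6.423 = 5.074
Arc 6: start y=0.000, vy=5.074 → t=1.015, apex=1.287, x_land=138.205, impact vy=-5.074
  bounce: vy ← 0.79·5.074 = 4.009
Arc 7: start y=0.000, vy=4.009 → t=0.802, apex=0.804, x_land=148.098, impact vy=-4.009
  bounce: vy ← 0.79·4.009 = 3.167

1 2.610 13.598 32.209
2 2.606 8.486 64.361
3 2.058 5.296 89.762
4 1.626 3.305 109.829
5 1.285 2.063 125.681
6 1.015 1.287 138.205
7 0.802 0.804 148.098
final: 148.098 3.167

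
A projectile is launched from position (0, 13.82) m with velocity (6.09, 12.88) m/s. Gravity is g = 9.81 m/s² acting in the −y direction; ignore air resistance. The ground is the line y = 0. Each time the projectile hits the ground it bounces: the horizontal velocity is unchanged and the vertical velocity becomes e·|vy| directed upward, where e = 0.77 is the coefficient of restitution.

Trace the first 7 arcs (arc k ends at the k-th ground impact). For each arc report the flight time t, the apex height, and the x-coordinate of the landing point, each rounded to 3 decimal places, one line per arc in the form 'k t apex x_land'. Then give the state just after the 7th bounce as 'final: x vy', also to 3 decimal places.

Arc 1: start y=13.820, vy=12.880 → t=3.444, apex=22.275, x_land=20.974, impact vy=-20.906
  bounce: vy ← 0.77·20.906 = 16.097
Arc 2: start y=0.000, vy=16.097 → t=3.282, apex=13.207, x_land=40.960, impact vy=-16.097
  bounce: vy ← 0.77·16.097 = 12.395
Arc 3: start y=0.000, vy=12.395 → t=2.527, apex=7.830, x_land=56.350, impact vy=-12.395
  bounce: vy ← 0.77·12.395 = 9.544
Arc 4: start y=0.000, vy=9.544 → t=1.946, apex=4.643, x_land=68.199, impact vy=-9.544
  bounce: vy ← 0.77·9.544 = 7.349
Arc 5: start y=0.000, vy=7.349 → t=1.498, apex=2.753, x_land=77.324, impact vy=-7.349
  bounce: vy ← 0.77·7.349 = 5.659
Arc 6: start y=0.000, vy=5.659 → t=1.154, apex=1.632, x_land=84.350, impact vy=-5.659
  bounce: vy ← 0.77·5.659 = 4.357
Arc 7: start y=0.000, vy=4.357 → t=0.888, apex=0.968, x_land=89.759, impact vy=-4.357
  bounce: vy ← 0.77·4.357 = 3.355

1 3.444 22.275 20.974
2 3.282 13.207 40.960
3 2.527 7.830 56.350
4 1.946 4.643 68.199
5 1.498 2.753 77.324
6 1.154 1.632 84.350
7 0.888 0.968 89.759
final: 89.759 3.355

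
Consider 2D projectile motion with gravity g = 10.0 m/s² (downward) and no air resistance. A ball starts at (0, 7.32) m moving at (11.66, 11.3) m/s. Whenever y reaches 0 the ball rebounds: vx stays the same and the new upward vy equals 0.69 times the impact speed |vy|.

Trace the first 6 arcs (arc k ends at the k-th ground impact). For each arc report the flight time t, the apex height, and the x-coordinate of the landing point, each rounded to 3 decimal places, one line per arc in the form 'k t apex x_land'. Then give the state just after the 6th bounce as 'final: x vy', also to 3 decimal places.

1 2.786 13.705 32.480
2 2.285 6.525 59.119
3 1.576 3.106 77.500
4 1.088 1.479 90.183
5 0.751 0.704 98.935
6 0.518 0.335 104.973
final: 104.973 1.787

Arc 1: start y=7.320, vy=11.300 → t=2.786, apex=13.705, x_land=32.480, impact vy=-16.556
  bounce: vy ← 0.69·16.556 = 11.423
Arc 2: start y=0.000, vy=11.423 → t=2.285, apex=6.525, x_land=59.119, impact vy=-11.423
  bounce: vy ← 0.69·11.423 = 7.882
Arc 3: start y=0.000, vy=7.882 → t=1.576, apex=3.106, x_land=77.500, impact vy=-7.882
  bounce: vy ← 0.69·7.882 = 5.439
Arc 4: start y=0.000, vy=5.439 → t=1.088, apex=1.479, x_land=90.183, impact vy=-5.439
  bounce: vy ← 0.69·5.439 = 3.753
Arc 5: start y=0.000, vy=3.753 → t=0.751, apex=0.704, x_land=98.935, impact vy=-3.753
  bounce: vy ← 0.69·3.753 = 2.589
Arc 6: start y=0.000, vy=2.589 → t=0.518, apex=0.335, x_land=104.973, impact vy=-2.589
  bounce: vy ← 0.69·2.589 = 1.787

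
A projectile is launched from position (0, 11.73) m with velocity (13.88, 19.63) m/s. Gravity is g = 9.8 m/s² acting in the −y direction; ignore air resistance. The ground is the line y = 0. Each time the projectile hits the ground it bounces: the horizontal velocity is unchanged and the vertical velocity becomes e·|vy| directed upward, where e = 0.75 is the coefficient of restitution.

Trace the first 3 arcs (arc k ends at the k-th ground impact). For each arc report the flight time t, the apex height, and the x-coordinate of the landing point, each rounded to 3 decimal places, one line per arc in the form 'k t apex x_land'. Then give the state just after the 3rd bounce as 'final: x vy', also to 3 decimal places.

Arc 1: start y=11.730, vy=19.630 → t=4.534, apex=31.390, x_land=62.933, impact vy=-24.804
  bounce: vy ← 0.75·24.804 = 18.603
Arc 2: start y=0.000, vy=18.603 → t=3.797, apex=17.657, x_land=115.629, impact vy=-18.603
  bounce: vy ← 0.75·18.603 = 13.952
Arc 3: start y=0.000, vy=13.952 → t=2.847, apex=9.932, x_land=155.151, impact vy=-13.952
  bounce: vy ← 0.75·13.952 = 10.464

1 4.534 31.390 62.933
2 3.797 17.657 115.629
3 2.847 9.932 155.151
final: 155.151 10.464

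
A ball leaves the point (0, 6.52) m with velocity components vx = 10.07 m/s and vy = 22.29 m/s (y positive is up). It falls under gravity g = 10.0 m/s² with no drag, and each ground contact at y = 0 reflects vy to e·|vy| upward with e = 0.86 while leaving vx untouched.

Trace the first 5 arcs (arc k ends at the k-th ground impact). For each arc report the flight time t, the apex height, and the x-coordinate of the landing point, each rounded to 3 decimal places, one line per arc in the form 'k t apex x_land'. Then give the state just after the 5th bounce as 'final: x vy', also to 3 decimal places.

1 4.733 31.362 47.666
2 4.308 23.195 91.045
3 3.705 17.155 128.351
4 3.186 12.688 160.433
5 2.740 9.384 188.025
final: 188.025 11.782

Arc 1: start y=6.520, vy=22.290 → t=4.733, apex=31.362, x_land=47.666, impact vy=-25.045
  bounce: vy ← 0.86·25.045 = 21.539
Arc 2: start y=0.000, vy=21.539 → t=4.308, apex=23.195, x_land=91.045, impact vy=-21.539
  bounce: vy ← 0.86·21.539 = 18.523
Arc 3: start y=0.000, vy=18.523 → t=3.705, apex=17.155, x_land=128.351, impact vy=-18.523
  bounce: vy ← 0.86·18.523 = 15.930
Arc 4: start y=0.000, vy=15.930 → t=3.186, apex=12.688, x_land=160.433, impact vy=-15.930
  bounce: vy ← 0.86·15.930 = 13.700
Arc 5: start y=0.000, vy=13.700 → t=2.740, apex=9.384, x_land=188.025, impact vy=-13.700
  bounce: vy ← 0.86·13.700 = 11.782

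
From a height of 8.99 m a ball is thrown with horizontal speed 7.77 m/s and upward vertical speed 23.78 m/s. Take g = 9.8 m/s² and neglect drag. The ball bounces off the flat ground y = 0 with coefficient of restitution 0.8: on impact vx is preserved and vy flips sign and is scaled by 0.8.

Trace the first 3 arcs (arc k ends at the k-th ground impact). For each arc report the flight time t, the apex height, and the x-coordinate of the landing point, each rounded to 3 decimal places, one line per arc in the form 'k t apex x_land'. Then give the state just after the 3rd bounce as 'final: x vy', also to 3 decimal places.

1 5.206 37.841 40.447
2 4.446 24.219 74.995
3 3.557 15.500 102.634
final: 102.634 13.944

Arc 1: start y=8.990, vy=23.780 → t=5.206, apex=37.841, x_land=40.447, impact vy=-27.234
  bounce: vy ← 0.8·27.234 = 21.787
Arc 2: start y=0.000, vy=21.787 → t=4.446, apex=24.219, x_land=74.995, impact vy=-21.787
  bounce: vy ← 0.8·21.787 = 17.430
Arc 3: start y=0.000, vy=17.430 → t=3.557, apex=15.500, x_land=102.634, impact vy=-17.430
  bounce: vy ← 0.8·17.430 = 13.944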